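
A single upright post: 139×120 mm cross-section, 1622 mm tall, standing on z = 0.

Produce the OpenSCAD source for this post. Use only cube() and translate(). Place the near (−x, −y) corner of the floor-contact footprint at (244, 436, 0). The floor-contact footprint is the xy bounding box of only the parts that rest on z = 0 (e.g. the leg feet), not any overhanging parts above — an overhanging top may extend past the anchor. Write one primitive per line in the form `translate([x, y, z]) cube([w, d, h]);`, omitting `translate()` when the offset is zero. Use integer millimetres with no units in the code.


translate([244, 436, 0]) cube([139, 120, 1622]);


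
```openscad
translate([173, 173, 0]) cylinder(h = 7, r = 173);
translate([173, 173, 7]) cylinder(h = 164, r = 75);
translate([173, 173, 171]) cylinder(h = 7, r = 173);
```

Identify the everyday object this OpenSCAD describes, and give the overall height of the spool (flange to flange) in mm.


A spool. The overall height is 178 mm.

Three coaxial cylinders, large–small–large — a spool. Two 7 mm flanges and a 164 mm core give 7 + 164 + 7 = 178 mm.


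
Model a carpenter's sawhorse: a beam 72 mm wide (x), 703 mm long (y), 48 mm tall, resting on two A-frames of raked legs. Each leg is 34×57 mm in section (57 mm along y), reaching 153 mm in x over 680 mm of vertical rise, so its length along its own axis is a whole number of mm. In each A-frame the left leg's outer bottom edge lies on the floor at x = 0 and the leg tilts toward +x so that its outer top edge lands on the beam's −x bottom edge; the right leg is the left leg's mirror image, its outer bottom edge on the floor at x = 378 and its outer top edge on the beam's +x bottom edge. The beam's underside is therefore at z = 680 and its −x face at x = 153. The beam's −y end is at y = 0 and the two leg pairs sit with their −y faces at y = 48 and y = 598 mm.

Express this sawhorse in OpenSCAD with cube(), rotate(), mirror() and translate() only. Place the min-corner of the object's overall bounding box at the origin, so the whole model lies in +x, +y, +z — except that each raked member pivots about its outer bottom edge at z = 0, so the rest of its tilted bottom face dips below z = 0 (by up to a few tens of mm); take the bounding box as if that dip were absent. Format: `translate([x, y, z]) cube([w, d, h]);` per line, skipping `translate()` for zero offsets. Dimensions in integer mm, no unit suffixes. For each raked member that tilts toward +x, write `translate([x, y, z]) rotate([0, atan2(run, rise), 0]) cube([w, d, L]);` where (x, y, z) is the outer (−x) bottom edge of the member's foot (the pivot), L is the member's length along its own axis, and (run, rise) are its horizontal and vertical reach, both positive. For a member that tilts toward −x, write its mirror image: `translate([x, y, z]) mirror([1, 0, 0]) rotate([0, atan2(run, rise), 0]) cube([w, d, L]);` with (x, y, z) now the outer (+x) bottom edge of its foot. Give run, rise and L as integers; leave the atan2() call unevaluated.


// leg length = √(153² + 680²) = 697
// right-leg outer foot x = 2·153 + 72 = 378
// beam min-corner = (153, 0, 680)
translate([153, 0, 680]) cube([72, 703, 48]);
translate([0, 48, 0]) rotate([0, atan2(153, 680), 0]) cube([34, 57, 697]);
translate([378, 48, 0]) mirror([1, 0, 0]) rotate([0, atan2(153, 680), 0]) cube([34, 57, 697]);
translate([0, 598, 0]) rotate([0, atan2(153, 680), 0]) cube([34, 57, 697]);
translate([378, 598, 0]) mirror([1, 0, 0]) rotate([0, atan2(153, 680), 0]) cube([34, 57, 697]);


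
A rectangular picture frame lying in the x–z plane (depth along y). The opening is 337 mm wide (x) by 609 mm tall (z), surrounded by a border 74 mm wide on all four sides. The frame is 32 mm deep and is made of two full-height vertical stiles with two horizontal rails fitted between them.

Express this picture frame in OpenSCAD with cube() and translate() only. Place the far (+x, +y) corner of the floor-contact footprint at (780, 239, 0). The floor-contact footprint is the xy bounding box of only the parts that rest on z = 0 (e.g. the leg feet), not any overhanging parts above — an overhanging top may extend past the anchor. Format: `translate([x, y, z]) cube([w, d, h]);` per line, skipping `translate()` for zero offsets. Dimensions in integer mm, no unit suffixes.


translate([295, 207, 0]) cube([74, 32, 757]);
translate([706, 207, 0]) cube([74, 32, 757]);
translate([369, 207, 0]) cube([337, 32, 74]);
translate([369, 207, 683]) cube([337, 32, 74]);


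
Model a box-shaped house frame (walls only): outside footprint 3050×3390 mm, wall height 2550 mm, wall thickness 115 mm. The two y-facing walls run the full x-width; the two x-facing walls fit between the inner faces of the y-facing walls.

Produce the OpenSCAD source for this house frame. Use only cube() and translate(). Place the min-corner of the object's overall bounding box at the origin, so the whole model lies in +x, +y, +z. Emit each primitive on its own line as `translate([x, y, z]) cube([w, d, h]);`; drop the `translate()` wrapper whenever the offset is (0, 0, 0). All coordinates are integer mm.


cube([3050, 115, 2550]);
translate([0, 3275, 0]) cube([3050, 115, 2550]);
translate([0, 115, 0]) cube([115, 3160, 2550]);
translate([2935, 115, 0]) cube([115, 3160, 2550]);


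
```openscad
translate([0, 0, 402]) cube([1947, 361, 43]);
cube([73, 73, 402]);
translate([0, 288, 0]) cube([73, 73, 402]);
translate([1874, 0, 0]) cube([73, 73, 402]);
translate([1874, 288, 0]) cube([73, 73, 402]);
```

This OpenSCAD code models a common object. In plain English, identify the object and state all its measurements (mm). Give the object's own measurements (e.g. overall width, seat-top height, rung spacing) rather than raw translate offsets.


A long wooden bench with a 1947 mm (x) × 361 mm (y) seat, 43 mm thick, its top surface 445 mm above the floor. Four 73 mm square legs at the seat corners, flush with the edges, run from z = 0 to the seat underside.


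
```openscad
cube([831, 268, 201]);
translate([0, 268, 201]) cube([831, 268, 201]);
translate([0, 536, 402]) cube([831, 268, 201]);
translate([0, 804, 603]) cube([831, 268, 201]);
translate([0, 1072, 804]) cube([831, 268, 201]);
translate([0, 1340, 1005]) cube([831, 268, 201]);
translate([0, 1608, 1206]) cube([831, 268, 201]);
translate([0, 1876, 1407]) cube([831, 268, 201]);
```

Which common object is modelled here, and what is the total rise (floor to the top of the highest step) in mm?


A staircase. The total rise is 1608 mm.

8 identical blocks, each offset up and back from the previous — a staircase. Each step is 201 mm tall and there are 8 of them, so the total rise is 8 × 201 = 1608 mm.


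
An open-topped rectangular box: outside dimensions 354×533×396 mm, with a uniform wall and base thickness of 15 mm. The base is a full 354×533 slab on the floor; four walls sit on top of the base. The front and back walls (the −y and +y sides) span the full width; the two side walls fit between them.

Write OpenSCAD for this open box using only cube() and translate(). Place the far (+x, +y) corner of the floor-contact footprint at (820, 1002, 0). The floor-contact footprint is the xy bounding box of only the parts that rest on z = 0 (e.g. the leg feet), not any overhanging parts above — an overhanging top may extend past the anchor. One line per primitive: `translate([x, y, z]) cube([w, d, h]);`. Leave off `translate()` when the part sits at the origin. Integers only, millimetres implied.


translate([466, 469, 0]) cube([354, 533, 15]);
translate([466, 469, 15]) cube([354, 15, 381]);
translate([466, 987, 15]) cube([354, 15, 381]);
translate([466, 484, 15]) cube([15, 503, 381]);
translate([805, 484, 15]) cube([15, 503, 381]);


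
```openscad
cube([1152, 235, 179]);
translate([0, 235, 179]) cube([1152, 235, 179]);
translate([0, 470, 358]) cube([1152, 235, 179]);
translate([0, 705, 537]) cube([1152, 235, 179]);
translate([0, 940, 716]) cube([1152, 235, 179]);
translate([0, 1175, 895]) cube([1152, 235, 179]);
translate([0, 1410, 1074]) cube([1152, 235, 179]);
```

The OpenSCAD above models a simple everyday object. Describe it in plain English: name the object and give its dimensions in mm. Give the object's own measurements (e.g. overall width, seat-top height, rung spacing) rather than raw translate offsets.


A straight staircase of 7 solid steps. Each step is 1152 mm wide (x), 235 mm deep (y, the going) and 179 mm tall (the rise). The first step rests on the floor; each subsequent step sits one going further in +y and one rise higher in +z, directly behind and above the previous step with no overlap.


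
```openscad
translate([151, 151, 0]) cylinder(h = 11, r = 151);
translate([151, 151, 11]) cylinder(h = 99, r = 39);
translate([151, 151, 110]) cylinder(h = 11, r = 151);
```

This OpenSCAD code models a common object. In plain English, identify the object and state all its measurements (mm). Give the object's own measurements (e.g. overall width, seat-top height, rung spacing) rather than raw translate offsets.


A spool: two coaxial disc flanges of radius 151 mm and thickness 11 mm, joined by a core cylinder of radius 39 mm and height 99 mm. The lower flange rests on z = 0 and the three cylinders share a vertical axis.


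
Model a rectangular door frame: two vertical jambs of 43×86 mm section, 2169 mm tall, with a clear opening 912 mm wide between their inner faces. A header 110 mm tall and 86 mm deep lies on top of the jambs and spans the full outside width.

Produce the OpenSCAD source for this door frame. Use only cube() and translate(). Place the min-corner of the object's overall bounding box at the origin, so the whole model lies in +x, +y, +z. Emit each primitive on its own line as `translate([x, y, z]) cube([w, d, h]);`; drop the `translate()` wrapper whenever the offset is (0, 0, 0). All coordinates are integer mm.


cube([43, 86, 2169]);
translate([955, 0, 0]) cube([43, 86, 2169]);
translate([0, 0, 2169]) cube([998, 86, 110]);


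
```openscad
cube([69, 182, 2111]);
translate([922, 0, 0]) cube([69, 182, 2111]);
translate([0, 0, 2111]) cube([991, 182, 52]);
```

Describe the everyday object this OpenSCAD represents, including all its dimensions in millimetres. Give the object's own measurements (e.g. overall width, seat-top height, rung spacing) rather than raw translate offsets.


A door frame. The clear opening is 853 mm wide and 2111 mm high. Two 69 mm wide jambs, 182 mm deep, stand either side of the opening from the floor to the top of the opening. A 52 mm thick head sits across the top of both jambs, spanning the full outside width of the frame.


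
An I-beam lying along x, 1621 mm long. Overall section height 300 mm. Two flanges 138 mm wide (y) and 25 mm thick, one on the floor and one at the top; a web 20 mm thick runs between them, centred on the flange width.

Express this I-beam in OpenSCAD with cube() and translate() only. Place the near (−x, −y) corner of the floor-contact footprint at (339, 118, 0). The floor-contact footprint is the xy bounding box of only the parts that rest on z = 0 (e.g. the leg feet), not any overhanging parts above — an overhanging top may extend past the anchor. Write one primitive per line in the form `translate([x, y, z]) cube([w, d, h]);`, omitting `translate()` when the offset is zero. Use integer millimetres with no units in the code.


translate([339, 118, 0]) cube([1621, 138, 25]);
translate([339, 177, 25]) cube([1621, 20, 250]);
translate([339, 118, 275]) cube([1621, 138, 25]);


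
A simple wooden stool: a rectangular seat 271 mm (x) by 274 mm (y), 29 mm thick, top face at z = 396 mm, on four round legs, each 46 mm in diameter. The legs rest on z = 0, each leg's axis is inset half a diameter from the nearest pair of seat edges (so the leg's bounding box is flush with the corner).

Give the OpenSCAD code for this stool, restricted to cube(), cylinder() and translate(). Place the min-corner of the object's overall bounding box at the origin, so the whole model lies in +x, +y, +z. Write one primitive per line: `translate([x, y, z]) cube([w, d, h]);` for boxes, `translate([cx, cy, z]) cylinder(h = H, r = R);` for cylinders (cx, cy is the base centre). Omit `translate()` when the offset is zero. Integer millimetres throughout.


translate([0, 0, 367]) cube([271, 274, 29]);
translate([23, 23, 0]) cylinder(h = 367, r = 23);
translate([248, 23, 0]) cylinder(h = 367, r = 23);
translate([23, 251, 0]) cylinder(h = 367, r = 23);
translate([248, 251, 0]) cylinder(h = 367, r = 23);


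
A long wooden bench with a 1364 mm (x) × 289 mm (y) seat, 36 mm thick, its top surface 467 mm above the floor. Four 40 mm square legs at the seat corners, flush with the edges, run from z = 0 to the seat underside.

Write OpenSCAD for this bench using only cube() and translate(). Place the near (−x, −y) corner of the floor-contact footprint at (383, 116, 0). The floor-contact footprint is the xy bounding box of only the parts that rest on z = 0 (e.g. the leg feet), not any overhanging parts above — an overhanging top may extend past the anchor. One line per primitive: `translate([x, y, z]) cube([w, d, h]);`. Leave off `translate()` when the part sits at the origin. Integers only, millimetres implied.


// leg_h = 467 − 36 = 431
translate([383, 116, 431]) cube([1364, 289, 36]);
translate([383, 116, 0]) cube([40, 40, 431]);
translate([383, 365, 0]) cube([40, 40, 431]);
translate([1707, 116, 0]) cube([40, 40, 431]);
translate([1707, 365, 0]) cube([40, 40, 431]);


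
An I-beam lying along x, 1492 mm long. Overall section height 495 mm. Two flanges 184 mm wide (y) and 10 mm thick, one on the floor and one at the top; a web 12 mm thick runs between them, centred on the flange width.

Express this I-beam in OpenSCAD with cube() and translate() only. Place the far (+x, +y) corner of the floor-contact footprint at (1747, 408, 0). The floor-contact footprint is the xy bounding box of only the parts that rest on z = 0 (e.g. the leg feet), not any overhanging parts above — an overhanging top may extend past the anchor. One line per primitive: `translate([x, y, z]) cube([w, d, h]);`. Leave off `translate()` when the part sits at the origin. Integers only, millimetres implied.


translate([255, 224, 0]) cube([1492, 184, 10]);
translate([255, 310, 10]) cube([1492, 12, 475]);
translate([255, 224, 485]) cube([1492, 184, 10]);


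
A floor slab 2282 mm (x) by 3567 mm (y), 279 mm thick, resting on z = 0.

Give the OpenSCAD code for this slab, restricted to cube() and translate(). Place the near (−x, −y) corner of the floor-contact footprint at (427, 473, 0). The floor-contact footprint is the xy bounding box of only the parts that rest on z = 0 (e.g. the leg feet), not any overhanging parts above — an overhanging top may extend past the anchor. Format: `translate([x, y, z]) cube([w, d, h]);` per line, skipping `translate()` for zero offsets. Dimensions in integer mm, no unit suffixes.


translate([427, 473, 0]) cube([2282, 3567, 279]);


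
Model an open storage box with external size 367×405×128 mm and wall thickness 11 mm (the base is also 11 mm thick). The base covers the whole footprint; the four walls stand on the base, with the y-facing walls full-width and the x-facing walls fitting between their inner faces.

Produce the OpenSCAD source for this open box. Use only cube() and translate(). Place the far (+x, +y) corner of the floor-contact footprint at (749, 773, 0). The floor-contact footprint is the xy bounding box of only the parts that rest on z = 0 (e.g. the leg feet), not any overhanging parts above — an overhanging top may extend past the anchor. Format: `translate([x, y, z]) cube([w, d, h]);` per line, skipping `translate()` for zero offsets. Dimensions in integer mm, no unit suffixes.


translate([382, 368, 0]) cube([367, 405, 11]);
translate([382, 368, 11]) cube([367, 11, 117]);
translate([382, 762, 11]) cube([367, 11, 117]);
translate([382, 379, 11]) cube([11, 383, 117]);
translate([738, 379, 11]) cube([11, 383, 117]);


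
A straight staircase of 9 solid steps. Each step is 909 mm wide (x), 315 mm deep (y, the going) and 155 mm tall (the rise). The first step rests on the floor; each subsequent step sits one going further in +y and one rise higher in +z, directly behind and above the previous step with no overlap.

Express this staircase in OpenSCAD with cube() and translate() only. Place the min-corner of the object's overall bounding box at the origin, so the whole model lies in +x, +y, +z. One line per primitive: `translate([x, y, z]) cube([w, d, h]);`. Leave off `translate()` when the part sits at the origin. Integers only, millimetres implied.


cube([909, 315, 155]);
translate([0, 315, 155]) cube([909, 315, 155]);
translate([0, 630, 310]) cube([909, 315, 155]);
translate([0, 945, 465]) cube([909, 315, 155]);
translate([0, 1260, 620]) cube([909, 315, 155]);
translate([0, 1575, 775]) cube([909, 315, 155]);
translate([0, 1890, 930]) cube([909, 315, 155]);
translate([0, 2205, 1085]) cube([909, 315, 155]);
translate([0, 2520, 1240]) cube([909, 315, 155]);


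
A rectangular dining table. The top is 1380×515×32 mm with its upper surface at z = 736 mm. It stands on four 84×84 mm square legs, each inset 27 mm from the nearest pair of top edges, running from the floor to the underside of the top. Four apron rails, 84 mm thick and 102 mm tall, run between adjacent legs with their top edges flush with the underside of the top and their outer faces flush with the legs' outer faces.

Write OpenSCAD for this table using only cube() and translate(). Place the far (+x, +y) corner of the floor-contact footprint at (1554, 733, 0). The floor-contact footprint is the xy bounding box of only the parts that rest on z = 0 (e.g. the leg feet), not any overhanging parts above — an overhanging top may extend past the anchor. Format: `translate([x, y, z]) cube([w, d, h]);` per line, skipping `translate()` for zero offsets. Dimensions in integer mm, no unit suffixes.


translate([201, 245, 704]) cube([1380, 515, 32]);
translate([228, 272, 0]) cube([84, 84, 704]);
translate([1470, 272, 0]) cube([84, 84, 704]);
translate([228, 649, 0]) cube([84, 84, 704]);
translate([1470, 649, 0]) cube([84, 84, 704]);
translate([312, 272, 602]) cube([1158, 84, 102]);
translate([312, 649, 602]) cube([1158, 84, 102]);
translate([228, 356, 602]) cube([84, 293, 102]);
translate([1470, 356, 602]) cube([84, 293, 102]);


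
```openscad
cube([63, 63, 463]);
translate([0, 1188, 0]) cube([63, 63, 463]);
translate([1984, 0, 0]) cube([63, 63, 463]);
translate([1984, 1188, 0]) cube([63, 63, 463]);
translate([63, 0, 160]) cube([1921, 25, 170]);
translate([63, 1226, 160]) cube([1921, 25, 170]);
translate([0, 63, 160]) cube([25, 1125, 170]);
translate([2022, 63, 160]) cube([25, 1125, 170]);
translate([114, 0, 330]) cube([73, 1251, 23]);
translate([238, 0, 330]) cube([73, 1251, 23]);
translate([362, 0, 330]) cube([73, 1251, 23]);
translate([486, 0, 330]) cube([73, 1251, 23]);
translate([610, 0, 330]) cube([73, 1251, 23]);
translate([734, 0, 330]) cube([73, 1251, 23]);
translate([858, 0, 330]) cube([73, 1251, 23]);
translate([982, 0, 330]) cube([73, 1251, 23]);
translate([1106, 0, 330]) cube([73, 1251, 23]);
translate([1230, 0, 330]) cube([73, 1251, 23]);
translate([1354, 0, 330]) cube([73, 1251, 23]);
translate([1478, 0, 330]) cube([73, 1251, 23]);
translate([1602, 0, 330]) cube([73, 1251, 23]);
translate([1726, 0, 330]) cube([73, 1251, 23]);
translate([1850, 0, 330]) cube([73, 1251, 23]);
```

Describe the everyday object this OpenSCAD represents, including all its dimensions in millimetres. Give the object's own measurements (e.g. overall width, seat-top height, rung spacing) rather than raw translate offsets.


A bed frame 2047 mm long (x) by 1251 mm wide (y). Four 63×63 mm corner posts, 463 mm tall, at the corners of the footprint. Four rails of 25 mm thickness and 170 mm height run between adjacent posts with their undersides at z = 160 mm, their outer faces flush with the outside of the frame (the two x-running rails run between the posts' inner faces; the two y-running rails run between the posts' inner faces). 15 slats, each 73 mm wide (x) and 23 mm thick, lie across the top of the two x-running rails, running the full 1251 mm width of the frame in y; along x they sit between the end posts with a 51 mm gap after the −x posts and between neighbouring slats, leaving 61 mm before the +x posts.


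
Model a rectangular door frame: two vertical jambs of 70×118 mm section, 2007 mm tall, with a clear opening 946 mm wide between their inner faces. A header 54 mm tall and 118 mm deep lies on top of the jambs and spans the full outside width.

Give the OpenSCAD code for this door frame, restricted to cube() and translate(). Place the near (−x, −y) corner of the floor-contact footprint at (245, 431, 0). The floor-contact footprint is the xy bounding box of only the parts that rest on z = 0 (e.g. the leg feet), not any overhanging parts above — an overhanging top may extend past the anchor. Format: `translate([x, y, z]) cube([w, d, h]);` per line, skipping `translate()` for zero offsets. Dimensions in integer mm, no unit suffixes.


translate([245, 431, 0]) cube([70, 118, 2007]);
translate([1261, 431, 0]) cube([70, 118, 2007]);
translate([245, 431, 2007]) cube([1086, 118, 54]);


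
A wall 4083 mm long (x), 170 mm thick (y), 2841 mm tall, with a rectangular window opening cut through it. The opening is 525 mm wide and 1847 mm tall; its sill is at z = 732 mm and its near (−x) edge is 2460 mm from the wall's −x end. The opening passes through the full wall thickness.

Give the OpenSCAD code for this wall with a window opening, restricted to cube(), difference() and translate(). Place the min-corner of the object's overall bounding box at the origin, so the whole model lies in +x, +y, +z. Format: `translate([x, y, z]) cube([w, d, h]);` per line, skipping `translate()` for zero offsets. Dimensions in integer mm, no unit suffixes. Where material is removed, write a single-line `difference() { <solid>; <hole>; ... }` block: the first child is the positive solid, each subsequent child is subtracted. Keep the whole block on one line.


difference() { cube([4083, 170, 2841]); translate([2460, 0, 732]) cube([525, 170, 1847]); }


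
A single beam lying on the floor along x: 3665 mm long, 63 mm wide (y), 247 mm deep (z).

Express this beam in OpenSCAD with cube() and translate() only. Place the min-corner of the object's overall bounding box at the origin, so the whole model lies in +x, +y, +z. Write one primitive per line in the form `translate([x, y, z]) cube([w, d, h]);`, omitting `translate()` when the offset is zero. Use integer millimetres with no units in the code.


cube([3665, 63, 247]);


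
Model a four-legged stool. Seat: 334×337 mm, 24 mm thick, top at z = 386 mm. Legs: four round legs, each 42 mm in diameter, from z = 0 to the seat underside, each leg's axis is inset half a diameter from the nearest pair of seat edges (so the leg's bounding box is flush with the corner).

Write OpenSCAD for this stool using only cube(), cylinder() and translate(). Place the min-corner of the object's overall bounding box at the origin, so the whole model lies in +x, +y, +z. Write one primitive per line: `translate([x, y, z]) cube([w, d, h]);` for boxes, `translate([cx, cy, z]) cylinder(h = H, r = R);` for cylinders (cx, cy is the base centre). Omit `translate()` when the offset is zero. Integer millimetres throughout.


translate([0, 0, 362]) cube([334, 337, 24]);
translate([21, 21, 0]) cylinder(h = 362, r = 21);
translate([313, 21, 0]) cylinder(h = 362, r = 21);
translate([21, 316, 0]) cylinder(h = 362, r = 21);
translate([313, 316, 0]) cylinder(h = 362, r = 21);


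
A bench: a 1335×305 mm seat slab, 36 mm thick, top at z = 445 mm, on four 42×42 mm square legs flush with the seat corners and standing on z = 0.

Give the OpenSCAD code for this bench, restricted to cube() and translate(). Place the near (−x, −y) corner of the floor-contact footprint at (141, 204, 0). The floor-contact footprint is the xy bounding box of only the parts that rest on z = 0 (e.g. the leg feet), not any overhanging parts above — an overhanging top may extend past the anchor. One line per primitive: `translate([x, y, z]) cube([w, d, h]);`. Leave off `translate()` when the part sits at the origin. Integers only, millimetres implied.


// leg_h = 445 − 36 = 409
translate([141, 204, 409]) cube([1335, 305, 36]);
translate([141, 204, 0]) cube([42, 42, 409]);
translate([141, 467, 0]) cube([42, 42, 409]);
translate([1434, 204, 0]) cube([42, 42, 409]);
translate([1434, 467, 0]) cube([42, 42, 409]);


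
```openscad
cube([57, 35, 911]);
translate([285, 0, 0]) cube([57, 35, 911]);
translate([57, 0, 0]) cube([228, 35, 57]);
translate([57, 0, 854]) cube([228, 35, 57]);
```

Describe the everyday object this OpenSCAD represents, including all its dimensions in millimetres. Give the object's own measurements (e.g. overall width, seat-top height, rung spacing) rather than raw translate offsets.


A rectangular picture frame lying in the x–z plane (depth along y). The opening is 228 mm wide (x) by 797 mm tall (z), surrounded by a border 57 mm wide on all four sides. The frame is 35 mm deep and is made of two full-height vertical stiles with two horizontal rails fitted between them.


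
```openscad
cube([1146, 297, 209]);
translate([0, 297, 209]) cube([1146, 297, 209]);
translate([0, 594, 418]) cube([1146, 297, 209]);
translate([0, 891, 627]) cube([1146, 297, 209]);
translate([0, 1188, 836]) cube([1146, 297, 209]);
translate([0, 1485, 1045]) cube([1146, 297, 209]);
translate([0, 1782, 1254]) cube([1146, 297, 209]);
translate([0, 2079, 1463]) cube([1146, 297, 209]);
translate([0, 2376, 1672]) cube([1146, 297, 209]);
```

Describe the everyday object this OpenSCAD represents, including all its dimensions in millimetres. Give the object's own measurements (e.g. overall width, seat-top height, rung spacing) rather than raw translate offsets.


A straight staircase of 9 solid steps. Each step is 1146 mm wide (x), 297 mm deep (y, the going) and 209 mm tall (the rise). The first step rests on the floor; each subsequent step sits one going further in +y and one rise higher in +z, directly behind and above the previous step with no overlap.


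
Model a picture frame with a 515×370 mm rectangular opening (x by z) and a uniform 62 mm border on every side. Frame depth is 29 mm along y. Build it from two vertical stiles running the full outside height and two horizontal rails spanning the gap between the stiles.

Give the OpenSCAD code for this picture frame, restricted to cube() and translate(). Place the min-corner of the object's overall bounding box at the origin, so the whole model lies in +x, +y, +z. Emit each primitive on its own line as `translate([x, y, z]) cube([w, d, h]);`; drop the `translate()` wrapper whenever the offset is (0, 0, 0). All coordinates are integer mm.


cube([62, 29, 494]);
translate([577, 0, 0]) cube([62, 29, 494]);
translate([62, 0, 0]) cube([515, 29, 62]);
translate([62, 0, 432]) cube([515, 29, 62]);


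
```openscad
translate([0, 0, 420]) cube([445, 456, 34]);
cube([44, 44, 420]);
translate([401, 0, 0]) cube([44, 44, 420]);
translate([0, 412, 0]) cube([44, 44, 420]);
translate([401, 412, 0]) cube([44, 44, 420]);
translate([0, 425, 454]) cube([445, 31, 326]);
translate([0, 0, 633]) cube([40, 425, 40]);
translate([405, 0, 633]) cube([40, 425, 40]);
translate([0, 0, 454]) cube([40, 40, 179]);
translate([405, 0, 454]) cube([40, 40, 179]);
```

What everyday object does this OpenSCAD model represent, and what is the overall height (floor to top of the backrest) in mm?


A chair. The overall height is 780 mm.

A slab on four corner posts with a tall panel at the back — a chair. The seat slab sits at z = 420 with thickness 34, and the 326 mm backrest starts at the seat top, so the overall height is 420 + 34 + 326 = 780 mm.


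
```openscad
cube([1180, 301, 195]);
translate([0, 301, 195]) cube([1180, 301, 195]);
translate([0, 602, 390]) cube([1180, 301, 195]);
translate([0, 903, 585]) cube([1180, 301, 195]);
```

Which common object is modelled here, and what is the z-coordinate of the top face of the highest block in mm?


A staircase. The total rise is 780 mm.

4 identical blocks, each offset up and back from the previous — a staircase. Each step is 195 mm tall and there are 4 of them, so the total rise is 4 × 195 = 780 mm.


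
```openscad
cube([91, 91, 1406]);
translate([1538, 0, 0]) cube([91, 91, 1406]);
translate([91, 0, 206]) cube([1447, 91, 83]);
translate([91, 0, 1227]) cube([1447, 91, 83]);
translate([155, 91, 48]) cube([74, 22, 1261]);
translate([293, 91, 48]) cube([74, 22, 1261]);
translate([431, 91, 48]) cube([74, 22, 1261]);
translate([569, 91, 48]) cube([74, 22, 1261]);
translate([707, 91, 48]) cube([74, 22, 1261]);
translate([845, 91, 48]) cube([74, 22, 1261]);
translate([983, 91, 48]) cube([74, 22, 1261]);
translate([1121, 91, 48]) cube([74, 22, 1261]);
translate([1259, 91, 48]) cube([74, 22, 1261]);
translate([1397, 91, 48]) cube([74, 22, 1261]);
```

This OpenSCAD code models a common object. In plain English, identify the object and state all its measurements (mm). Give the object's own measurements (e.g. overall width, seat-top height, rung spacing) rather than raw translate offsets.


A fence section. Two 91×91 mm posts, 1406 mm tall, stand on the floor with a clear span of 1447 mm between their inner faces. Two horizontal rails of 91×83 mm section span the gap between the posts with their undersides at z = 206 mm and z = 1227 mm, flush with the posts' −y face. 10 pickets, each 74 mm wide, 22 mm thick and 1261 mm tall, are fixed to the +y face of the rails with their bottoms at z = 48 mm, spaced across the span with a 64 mm gap after the −x post and between neighbouring pickets, with 67 mm left before the +x post.


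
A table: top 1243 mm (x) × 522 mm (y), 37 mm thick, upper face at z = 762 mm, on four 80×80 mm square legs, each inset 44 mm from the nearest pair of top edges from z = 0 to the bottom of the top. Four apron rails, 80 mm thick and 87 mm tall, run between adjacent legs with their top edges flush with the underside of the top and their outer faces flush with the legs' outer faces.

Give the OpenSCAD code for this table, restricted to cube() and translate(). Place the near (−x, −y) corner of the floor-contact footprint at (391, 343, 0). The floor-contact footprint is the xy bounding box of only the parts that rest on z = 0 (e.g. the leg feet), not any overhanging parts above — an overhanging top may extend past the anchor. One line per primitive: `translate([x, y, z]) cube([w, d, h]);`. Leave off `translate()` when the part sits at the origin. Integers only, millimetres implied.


// leg_h = 762 - 37 = 725
// apron z = 725 - 87 = 638
translate([347, 299, 725]) cube([1243, 522, 37]);
translate([391, 343, 0]) cube([80, 80, 725]);
translate([1466, 343, 0]) cube([80, 80, 725]);
translate([391, 697, 0]) cube([80, 80, 725]);
translate([1466, 697, 0]) cube([80, 80, 725]);
translate([471, 343, 638]) cube([995, 80, 87]);
translate([471, 697, 638]) cube([995, 80, 87]);
translate([391, 423, 638]) cube([80, 274, 87]);
translate([1466, 423, 638]) cube([80, 274, 87]);


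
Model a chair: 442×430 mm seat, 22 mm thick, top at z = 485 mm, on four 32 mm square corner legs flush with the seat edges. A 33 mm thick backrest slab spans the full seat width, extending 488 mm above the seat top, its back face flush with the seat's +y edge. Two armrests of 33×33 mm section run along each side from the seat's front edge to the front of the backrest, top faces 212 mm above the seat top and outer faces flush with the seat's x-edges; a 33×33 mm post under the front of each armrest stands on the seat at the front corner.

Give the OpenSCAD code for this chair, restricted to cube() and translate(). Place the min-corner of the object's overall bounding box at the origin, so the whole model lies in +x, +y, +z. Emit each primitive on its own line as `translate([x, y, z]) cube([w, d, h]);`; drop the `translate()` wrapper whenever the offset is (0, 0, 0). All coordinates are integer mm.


// leg_h = 485 - 22 = 463
// arm post h = 212 - 33 = 179
translate([0, 0, 463]) cube([442, 430, 22]);
cube([32, 32, 463]);
translate([410, 0, 0]) cube([32, 32, 463]);
translate([0, 398, 0]) cube([32, 32, 463]);
translate([410, 398, 0]) cube([32, 32, 463]);
translate([0, 397, 485]) cube([442, 33, 488]);
translate([0, 0, 664]) cube([33, 397, 33]);
translate([409, 0, 664]) cube([33, 397, 33]);
translate([0, 0, 485]) cube([33, 33, 179]);
translate([409, 0, 485]) cube([33, 33, 179]);


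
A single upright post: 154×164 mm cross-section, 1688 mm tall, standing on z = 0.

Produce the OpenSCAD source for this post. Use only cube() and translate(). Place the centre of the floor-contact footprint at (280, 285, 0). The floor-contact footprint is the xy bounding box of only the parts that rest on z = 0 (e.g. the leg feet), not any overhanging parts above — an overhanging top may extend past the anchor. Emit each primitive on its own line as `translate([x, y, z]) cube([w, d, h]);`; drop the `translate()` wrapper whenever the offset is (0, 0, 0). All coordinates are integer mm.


translate([203, 203, 0]) cube([154, 164, 1688]);


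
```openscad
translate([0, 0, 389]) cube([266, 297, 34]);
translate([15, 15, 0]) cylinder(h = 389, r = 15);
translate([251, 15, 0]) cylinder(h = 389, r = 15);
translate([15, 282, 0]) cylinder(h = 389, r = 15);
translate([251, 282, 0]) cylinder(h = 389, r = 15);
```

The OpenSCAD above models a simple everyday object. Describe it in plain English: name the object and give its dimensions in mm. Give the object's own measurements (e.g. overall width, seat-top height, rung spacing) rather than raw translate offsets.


A four-legged stool. The seat is a 266×297×34 mm slab whose top surface is at z = 423 mm; four round legs, each 30 mm in diameter, run from the floor (z = 0) to the underside of the seat, each leg's axis is inset half a diameter from the nearest pair of seat edges (so the leg's bounding box is flush with the corner).


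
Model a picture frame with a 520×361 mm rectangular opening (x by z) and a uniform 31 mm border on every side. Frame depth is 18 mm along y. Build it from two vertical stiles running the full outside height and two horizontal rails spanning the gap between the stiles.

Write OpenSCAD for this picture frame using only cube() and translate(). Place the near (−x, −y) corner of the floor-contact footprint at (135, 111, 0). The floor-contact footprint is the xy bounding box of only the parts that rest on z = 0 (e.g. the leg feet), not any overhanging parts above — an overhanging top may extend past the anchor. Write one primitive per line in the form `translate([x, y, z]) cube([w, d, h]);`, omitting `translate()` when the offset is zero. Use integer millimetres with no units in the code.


translate([135, 111, 0]) cube([31, 18, 423]);
translate([686, 111, 0]) cube([31, 18, 423]);
translate([166, 111, 0]) cube([520, 18, 31]);
translate([166, 111, 392]) cube([520, 18, 31]);


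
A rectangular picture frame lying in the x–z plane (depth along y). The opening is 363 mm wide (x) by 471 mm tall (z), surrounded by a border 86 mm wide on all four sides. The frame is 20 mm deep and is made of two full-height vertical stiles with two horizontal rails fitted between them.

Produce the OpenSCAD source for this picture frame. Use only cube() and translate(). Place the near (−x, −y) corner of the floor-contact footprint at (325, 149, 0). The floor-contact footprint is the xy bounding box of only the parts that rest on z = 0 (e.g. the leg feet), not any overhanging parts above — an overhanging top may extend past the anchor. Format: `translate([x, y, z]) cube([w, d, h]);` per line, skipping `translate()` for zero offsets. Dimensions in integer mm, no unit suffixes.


translate([325, 149, 0]) cube([86, 20, 643]);
translate([774, 149, 0]) cube([86, 20, 643]);
translate([411, 149, 0]) cube([363, 20, 86]);
translate([411, 149, 557]) cube([363, 20, 86]);


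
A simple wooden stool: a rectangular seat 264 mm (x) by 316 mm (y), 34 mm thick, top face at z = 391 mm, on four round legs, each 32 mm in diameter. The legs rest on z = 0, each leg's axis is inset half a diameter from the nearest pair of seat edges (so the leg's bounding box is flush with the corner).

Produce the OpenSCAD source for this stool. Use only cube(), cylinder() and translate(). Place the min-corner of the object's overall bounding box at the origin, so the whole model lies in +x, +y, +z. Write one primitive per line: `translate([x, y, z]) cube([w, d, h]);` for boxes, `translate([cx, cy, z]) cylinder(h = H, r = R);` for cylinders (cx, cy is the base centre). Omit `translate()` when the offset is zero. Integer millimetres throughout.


translate([0, 0, 357]) cube([264, 316, 34]);
translate([16, 16, 0]) cylinder(h = 357, r = 16);
translate([248, 16, 0]) cylinder(h = 357, r = 16);
translate([16, 300, 0]) cylinder(h = 357, r = 16);
translate([248, 300, 0]) cylinder(h = 357, r = 16);


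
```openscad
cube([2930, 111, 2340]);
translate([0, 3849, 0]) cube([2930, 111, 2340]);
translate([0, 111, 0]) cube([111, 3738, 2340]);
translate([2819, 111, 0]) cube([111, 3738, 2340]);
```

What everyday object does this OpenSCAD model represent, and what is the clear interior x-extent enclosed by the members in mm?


A house (or room) frame. The interior width is 2708 mm.

Four 2340 mm walls enclosing a rectangle with no floor or roof — a room or house frame. Outside width is 2930 mm and wall thickness is 111 mm, so the interior width is 2930 − 2 × 111 = 2708 mm.


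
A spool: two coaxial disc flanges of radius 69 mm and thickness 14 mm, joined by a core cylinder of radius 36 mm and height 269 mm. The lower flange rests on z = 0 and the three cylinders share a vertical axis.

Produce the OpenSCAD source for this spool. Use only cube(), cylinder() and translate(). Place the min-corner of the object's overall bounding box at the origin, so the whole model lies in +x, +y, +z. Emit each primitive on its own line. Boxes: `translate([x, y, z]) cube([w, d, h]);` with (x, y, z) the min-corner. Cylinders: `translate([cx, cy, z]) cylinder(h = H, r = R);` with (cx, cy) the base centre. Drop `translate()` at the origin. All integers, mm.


translate([69, 69, 0]) cylinder(h = 14, r = 69);
translate([69, 69, 14]) cylinder(h = 269, r = 36);
translate([69, 69, 283]) cylinder(h = 14, r = 69);


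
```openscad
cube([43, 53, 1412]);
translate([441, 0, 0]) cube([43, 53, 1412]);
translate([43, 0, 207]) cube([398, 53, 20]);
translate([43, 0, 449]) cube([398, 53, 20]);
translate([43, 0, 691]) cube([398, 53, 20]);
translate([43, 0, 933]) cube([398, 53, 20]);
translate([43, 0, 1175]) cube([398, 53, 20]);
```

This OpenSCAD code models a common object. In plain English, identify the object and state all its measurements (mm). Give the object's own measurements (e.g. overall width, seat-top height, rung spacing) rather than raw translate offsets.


A straight ladder. Two 43×53 mm vertical rails, 1412 mm tall, stand 484 mm apart (outside-to-outside) with their front faces coplanar on the −y side. 5 rungs, each 53 mm deep and 20 mm tall, span between the inner faces of the rails, front faces flush with the rails. The lowest rung's underside is at z = 207 mm and rungs are spaced 242 mm apart (underside to underside).


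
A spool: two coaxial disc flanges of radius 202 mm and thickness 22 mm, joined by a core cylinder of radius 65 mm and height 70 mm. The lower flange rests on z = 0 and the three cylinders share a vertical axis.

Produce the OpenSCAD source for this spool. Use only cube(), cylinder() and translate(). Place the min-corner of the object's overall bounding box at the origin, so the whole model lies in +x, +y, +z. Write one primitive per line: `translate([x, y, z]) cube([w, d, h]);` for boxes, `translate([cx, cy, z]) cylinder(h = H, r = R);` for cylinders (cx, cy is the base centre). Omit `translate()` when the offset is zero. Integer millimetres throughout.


translate([202, 202, 0]) cylinder(h = 22, r = 202);
translate([202, 202, 22]) cylinder(h = 70, r = 65);
translate([202, 202, 92]) cylinder(h = 22, r = 202);
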